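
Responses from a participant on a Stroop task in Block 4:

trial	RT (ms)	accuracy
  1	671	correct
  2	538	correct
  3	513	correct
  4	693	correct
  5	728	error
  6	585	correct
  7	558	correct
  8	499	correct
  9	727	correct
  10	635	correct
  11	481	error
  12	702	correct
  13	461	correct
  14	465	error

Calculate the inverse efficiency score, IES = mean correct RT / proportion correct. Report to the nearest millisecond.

762 ms

Correct trials (n=11): 671, 538, 513, 693, 585, 558, 499, 727, 635, 702, 461
Mean correct RT = 6582/11 = 598.3636 ms
Proportion correct = 11/14
IES = 598.3636 / (11/14) = 761.554 ms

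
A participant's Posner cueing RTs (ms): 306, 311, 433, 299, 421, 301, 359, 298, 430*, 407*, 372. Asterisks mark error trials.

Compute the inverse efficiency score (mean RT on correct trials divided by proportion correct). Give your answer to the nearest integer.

Correct trials (n=9): 306, 311, 433, 299, 421, 301, 359, 298, 372
Mean correct RT = 3100/9 = 344.4444 ms
Proportion correct = 9/11
IES = 344.4444 / (9/11) = 420.988 ms

421 ms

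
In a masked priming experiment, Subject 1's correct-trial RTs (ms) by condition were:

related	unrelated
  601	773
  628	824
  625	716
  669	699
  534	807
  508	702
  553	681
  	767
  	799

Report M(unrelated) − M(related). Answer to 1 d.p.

M(related) = 4118/7 = 588.286
M(unrelated) = 6768/9 = 752.000
Difference = 752.000 − 588.286 = 163.714 ms

163.7 ms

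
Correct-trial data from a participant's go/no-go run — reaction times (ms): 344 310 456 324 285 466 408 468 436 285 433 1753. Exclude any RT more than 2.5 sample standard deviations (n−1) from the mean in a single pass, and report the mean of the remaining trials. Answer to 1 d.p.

n = 12, ΣRT = 5968, M = 497.333
Σ(x−M)² = 1774950.67; s = √(1774950.67/11) = 401.695
Cutoffs: 497.333 ± 2.5·401.695 → [-506.9, 1501.6]
Outside: 1753 → excluded.
Retained (n=11): Σ = 4215, mean = 4215/11 = 383.182

383.2 ms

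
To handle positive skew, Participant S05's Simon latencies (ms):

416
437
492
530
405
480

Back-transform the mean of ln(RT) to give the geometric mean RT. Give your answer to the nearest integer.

ln(RT): 6.0307, 6.0799, 6.1985, 6.2729, 6.0039, 6.1738
Mean ln(RT) = 36.7596/6 = 6.12661
Geometric mean = exp(6.12661) = 457.88 ms

458 ms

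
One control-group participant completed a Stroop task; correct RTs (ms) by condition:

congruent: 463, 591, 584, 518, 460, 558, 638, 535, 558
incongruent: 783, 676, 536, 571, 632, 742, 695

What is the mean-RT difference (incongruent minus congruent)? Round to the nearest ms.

117 ms

M(congruent) = 4905/9 = 545.000
M(incongruent) = 4635/7 = 662.143
Difference = 662.143 − 545.000 = 117.143 ms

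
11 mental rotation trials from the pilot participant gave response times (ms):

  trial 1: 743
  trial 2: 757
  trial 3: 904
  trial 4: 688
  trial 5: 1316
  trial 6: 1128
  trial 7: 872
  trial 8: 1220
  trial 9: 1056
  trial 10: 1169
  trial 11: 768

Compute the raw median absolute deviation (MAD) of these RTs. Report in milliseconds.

Sorted: 688, 743, 757, 768, 872, 904, 1056, 1128, 1169, 1220, 1316 → median = 904
|x − 904|: 161, 147, 0, 216, 412, 224, 32, 316, 152, 265, 136
Sorted deviations: 0, 32, 136, 147, 152, 161, 216, 224, 265, 316, 412 → MAD = 161

161 ms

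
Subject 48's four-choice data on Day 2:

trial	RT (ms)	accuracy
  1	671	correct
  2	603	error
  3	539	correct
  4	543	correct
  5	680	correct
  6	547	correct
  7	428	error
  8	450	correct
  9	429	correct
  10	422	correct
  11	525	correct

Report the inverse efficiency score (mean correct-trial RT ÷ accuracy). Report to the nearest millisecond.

653 ms

Correct trials (n=9): 671, 539, 543, 680, 547, 450, 429, 422, 525
Mean correct RT = 4806/9 = 534.0000 ms
Proportion correct = 9/11
IES = 534.0000 / (9/11) = 652.667 ms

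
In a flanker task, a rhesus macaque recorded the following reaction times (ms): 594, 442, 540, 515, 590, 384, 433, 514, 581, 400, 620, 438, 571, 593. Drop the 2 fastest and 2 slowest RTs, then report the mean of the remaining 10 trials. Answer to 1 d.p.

521.7 ms

Sorted: 384, 400, 433, 438, 442, 514, 515, 540, 571, 581, 590, 593, 594, 620
Drop lowest 2 (384, 400) and highest 2 (594, 620)
Remaining (n=10): Σ = 5217, mean = 5217/10 = 521.700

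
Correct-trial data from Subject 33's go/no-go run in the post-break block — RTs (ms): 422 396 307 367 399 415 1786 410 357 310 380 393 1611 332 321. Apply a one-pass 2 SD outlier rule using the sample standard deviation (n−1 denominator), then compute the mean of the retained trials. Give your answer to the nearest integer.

370 ms

n = 15, ΣRT = 8206, M = 547.067
Σ(x−M)² = 3094914.93; s = √(3094914.93/14) = 470.176
Cutoffs: 547.067 ± 2·470.176 → [-393.3, 1487.4]
Outside: 1611, 1786 → excluded.
Retained (n=13): Σ = 4809, mean = 4809/13 = 369.923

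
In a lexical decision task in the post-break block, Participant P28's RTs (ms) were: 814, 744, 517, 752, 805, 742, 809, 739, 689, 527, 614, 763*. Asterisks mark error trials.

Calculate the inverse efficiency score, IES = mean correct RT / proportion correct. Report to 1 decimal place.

Correct trials (n=11): 814, 744, 517, 752, 805, 742, 809, 739, 689, 527, 614
Mean correct RT = 7752/11 = 704.7273 ms
Proportion correct = 11/12
IES = 704.7273 / (11/12) = 768.793 ms

768.8 ms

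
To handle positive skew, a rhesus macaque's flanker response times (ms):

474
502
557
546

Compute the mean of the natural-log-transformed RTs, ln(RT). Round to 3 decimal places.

6.251

ln(RT): 6.1612, 6.2186, 6.3226, 6.3026
Σ ln(RT) = 25.0050
Mean = 25.0050/4 = 6.25125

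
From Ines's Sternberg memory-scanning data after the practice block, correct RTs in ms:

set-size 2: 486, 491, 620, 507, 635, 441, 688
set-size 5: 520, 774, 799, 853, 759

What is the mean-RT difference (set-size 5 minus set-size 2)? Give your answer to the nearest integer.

188 ms

M(set-size 2) = 3868/7 = 552.571
M(set-size 5) = 3705/5 = 741.000
Difference = 741.000 − 552.571 = 188.429 ms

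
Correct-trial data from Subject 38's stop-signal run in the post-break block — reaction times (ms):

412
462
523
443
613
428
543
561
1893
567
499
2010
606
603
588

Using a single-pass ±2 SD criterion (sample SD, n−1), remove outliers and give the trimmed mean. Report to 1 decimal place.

n = 15, ΣRT = 10751, M = 716.733
Σ(x−M)² = 3586516.93; s = √(3586516.93/14) = 506.142
Cutoffs: 716.733 ± 2·506.142 → [-295.6, 1729.0]
Outside: 1893, 2010 → excluded.
Retained (n=13): Σ = 6848, mean = 6848/13 = 526.769

526.8 ms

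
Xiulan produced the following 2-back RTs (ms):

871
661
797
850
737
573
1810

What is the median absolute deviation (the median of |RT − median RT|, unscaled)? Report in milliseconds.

74 ms

Sorted: 573, 661, 737, 797, 850, 871, 1810 → median = 797
|x − 797|: 74, 136, 0, 53, 60, 224, 1013
Sorted deviations: 0, 53, 60, 74, 136, 224, 1013 → MAD = 74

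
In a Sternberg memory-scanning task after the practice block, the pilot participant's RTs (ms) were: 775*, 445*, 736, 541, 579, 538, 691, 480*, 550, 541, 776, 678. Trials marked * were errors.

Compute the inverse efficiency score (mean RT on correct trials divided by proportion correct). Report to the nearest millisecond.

Correct trials (n=9): 736, 541, 579, 538, 691, 550, 541, 776, 678
Mean correct RT = 5630/9 = 625.5556 ms
Proportion correct = 9/12
IES = 625.5556 / (9/12) = 834.074 ms

834 ms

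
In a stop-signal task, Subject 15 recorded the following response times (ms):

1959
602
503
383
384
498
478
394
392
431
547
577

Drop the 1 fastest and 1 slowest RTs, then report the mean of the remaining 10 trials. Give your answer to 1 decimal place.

Sorted: 383, 384, 392, 394, 431, 478, 498, 503, 547, 577, 602, 1959
Drop lowest 1 (383) and highest 1 (1959)
Remaining (n=10): Σ = 4806, mean = 4806/10 = 480.600

480.6 ms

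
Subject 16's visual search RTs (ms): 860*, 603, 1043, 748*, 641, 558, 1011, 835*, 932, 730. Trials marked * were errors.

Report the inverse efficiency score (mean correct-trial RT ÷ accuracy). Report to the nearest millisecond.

Correct trials (n=7): 603, 1043, 641, 558, 1011, 932, 730
Mean correct RT = 5518/7 = 788.2857 ms
Proportion correct = 7/10
IES = 788.2857 / (7/10) = 1126.122 ms

1126 ms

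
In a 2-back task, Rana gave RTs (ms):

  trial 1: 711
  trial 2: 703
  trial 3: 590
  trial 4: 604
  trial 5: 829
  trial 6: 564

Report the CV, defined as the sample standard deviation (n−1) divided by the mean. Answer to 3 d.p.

0.150

n = 6, Σ = 4001, M = 666.8333
Σ(x−M)² = 49982.833; s = √(49982.833/5) = 99.9828
CV = 99.9828 / 666.8333 = 0.14994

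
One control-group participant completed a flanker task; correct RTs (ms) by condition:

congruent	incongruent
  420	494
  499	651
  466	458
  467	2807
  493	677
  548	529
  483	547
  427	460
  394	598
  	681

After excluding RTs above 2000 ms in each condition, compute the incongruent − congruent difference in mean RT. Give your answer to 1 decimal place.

99.8 ms

incongruent: exclude 2807
M(congruent) = 4197/9 = 466.333
M(incongruent) = 5095/9 = 566.111
Difference = 566.111 − 466.333 = 99.778 ms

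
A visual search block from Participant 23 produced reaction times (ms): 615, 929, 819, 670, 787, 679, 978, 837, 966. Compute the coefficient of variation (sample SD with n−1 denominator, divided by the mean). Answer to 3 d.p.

n = 9, Σ = 7280, M = 808.8889
Σ(x−M)² = 142834.889; s = √(142834.889/8) = 133.6202
CV = 133.6202 / 808.8889 = 0.16519

0.165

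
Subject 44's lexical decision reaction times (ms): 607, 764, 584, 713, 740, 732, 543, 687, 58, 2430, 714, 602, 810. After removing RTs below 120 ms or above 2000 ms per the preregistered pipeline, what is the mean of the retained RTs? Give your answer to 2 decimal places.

681.45 ms

Excluded: 58, 2430
Retained (n=11): Σ = 7496
Mean = 7496/11 = 681.4545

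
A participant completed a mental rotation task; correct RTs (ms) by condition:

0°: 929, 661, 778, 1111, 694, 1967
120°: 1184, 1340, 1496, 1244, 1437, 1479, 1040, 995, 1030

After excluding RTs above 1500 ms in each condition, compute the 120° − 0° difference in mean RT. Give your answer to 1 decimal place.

0°: exclude 1967
M(0°) = 4173/5 = 834.600
M(120°) = 11245/9 = 1249.444
Difference = 1249.444 − 834.600 = 414.844 ms

414.8 ms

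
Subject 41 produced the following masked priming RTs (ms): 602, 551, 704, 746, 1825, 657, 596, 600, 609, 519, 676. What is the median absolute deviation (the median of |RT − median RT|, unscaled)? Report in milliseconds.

58 ms

Sorted: 519, 551, 596, 600, 602, 609, 657, 676, 704, 746, 1825 → median = 609
|x − 609|: 7, 58, 95, 137, 1216, 48, 13, 9, 0, 90, 67
Sorted deviations: 0, 7, 9, 13, 48, 58, 67, 90, 95, 137, 1216 → MAD = 58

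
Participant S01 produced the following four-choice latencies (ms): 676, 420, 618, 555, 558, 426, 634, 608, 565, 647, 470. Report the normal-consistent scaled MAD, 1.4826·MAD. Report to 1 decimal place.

Sorted: 420, 426, 470, 555, 558, 565, 608, 618, 634, 647, 676 → median = 565
|x − 565| sorted: 0, 7, 10, 43, 53, 69, 82, 95, 111, 139, 145 → MAD = 69
Robust SD ≈ 1.4826 × 69 = 102.299

102.3 ms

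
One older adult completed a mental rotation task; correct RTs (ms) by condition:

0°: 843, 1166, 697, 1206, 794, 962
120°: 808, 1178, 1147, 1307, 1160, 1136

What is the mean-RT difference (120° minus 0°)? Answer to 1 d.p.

M(0°) = 5668/6 = 944.667
M(120°) = 6736/6 = 1122.667
Difference = 1122.667 − 944.667 = 178.000 ms

178.0 ms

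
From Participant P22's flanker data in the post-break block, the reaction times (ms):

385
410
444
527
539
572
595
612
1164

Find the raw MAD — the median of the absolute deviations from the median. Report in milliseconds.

Sorted: 385, 410, 444, 527, 539, 572, 595, 612, 1164 → median = 539
|x − 539|: 154, 129, 95, 12, 0, 33, 56, 73, 625
Sorted deviations: 0, 12, 33, 56, 73, 95, 129, 154, 625 → MAD = 73

73 ms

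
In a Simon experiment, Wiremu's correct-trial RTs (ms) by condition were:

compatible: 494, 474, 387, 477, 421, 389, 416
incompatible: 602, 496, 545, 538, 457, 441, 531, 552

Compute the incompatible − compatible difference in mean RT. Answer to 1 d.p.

83.4 ms

M(compatible) = 3058/7 = 436.857
M(incompatible) = 4162/8 = 520.250
Difference = 520.250 − 436.857 = 83.393 ms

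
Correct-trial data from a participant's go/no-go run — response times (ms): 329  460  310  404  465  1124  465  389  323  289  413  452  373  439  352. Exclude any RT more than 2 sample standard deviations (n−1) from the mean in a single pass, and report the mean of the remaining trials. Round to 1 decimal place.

390.2 ms

n = 15, ΣRT = 6587, M = 439.133
Σ(x−M)² = 552209.73; s = √(552209.73/14) = 198.604
Cutoffs: 439.133 ± 2·198.604 → [41.9, 836.3]
Outside: 1124 → excluded.
Retained (n=14): Σ = 5463, mean = 5463/14 = 390.214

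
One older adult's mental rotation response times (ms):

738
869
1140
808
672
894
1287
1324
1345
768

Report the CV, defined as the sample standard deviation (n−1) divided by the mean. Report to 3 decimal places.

0.266

n = 10, Σ = 9845, M = 984.5000
Σ(x−M)² = 618880.500; s = √(618880.500/9) = 262.2299
CV = 262.2299 / 984.5000 = 0.26636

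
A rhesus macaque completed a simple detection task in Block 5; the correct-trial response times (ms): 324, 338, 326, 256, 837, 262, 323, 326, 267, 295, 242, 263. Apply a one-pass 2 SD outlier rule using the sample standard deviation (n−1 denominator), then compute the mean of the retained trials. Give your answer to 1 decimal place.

n = 12, ΣRT = 4059, M = 338.250
Σ(x−M)² = 283940.25; s = √(283940.25/11) = 160.663
Cutoffs: 338.250 ± 2·160.663 → [16.9, 659.6]
Outside: 837 → excluded.
Retained (n=11): Σ = 3222, mean = 3222/11 = 292.909

292.9 ms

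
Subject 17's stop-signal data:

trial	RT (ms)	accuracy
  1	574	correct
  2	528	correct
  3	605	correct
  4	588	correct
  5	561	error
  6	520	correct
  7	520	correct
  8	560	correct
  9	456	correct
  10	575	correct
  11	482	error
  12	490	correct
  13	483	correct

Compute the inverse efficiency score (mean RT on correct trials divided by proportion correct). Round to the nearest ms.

Correct trials (n=11): 574, 528, 605, 588, 520, 520, 560, 456, 575, 490, 483
Mean correct RT = 5899/11 = 536.2727 ms
Proportion correct = 11/13
IES = 536.2727 / (11/13) = 633.777 ms

634 ms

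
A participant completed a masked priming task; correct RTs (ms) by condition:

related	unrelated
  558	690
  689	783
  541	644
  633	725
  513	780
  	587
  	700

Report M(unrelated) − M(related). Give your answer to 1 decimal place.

114.5 ms

M(related) = 2934/5 = 586.800
M(unrelated) = 4909/7 = 701.286
Difference = 701.286 − 586.800 = 114.486 ms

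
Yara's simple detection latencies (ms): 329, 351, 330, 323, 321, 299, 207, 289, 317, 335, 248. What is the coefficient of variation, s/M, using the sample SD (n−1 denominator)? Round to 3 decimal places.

0.140

n = 11, Σ = 3349, M = 304.4545
Σ(x−M)² = 18082.727; s = √(18082.727/10) = 42.5238
CV = 42.5238 / 304.4545 = 0.13967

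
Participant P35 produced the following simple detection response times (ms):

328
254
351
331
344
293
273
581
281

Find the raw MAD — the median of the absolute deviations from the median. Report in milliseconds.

Sorted: 254, 273, 281, 293, 328, 331, 344, 351, 581 → median = 328
|x − 328|: 0, 74, 23, 3, 16, 35, 55, 253, 47
Sorted deviations: 0, 3, 16, 23, 35, 47, 55, 74, 253 → MAD = 35

35 ms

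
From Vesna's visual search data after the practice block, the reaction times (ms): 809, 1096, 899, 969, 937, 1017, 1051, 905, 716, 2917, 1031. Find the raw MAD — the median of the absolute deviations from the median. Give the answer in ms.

70 ms

Sorted: 716, 809, 899, 905, 937, 969, 1017, 1031, 1051, 1096, 2917 → median = 969
|x − 969|: 160, 127, 70, 0, 32, 48, 82, 64, 253, 1948, 62
Sorted deviations: 0, 32, 48, 62, 64, 70, 82, 127, 160, 253, 1948 → MAD = 70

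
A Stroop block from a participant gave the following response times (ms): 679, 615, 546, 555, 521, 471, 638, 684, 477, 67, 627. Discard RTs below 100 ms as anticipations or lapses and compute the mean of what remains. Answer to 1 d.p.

581.3 ms

Excluded: 67
Retained (n=10): Σ = 5813
Mean = 5813/10 = 581.3000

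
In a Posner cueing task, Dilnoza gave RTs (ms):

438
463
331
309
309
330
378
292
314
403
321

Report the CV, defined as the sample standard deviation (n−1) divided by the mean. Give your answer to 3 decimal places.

0.164

n = 11, Σ = 3888, M = 353.4545
Σ(x−M)² = 33598.727; s = √(33598.727/10) = 57.9644
CV = 57.9644 / 353.4545 = 0.16399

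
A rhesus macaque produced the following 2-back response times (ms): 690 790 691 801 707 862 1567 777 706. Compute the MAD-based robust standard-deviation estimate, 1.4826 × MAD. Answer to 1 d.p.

105.3 ms

Sorted: 690, 691, 706, 707, 777, 790, 801, 862, 1567 → median = 777
|x − 777| sorted: 0, 13, 24, 70, 71, 85, 86, 87, 790 → MAD = 71
Robust SD ≈ 1.4826 × 71 = 105.265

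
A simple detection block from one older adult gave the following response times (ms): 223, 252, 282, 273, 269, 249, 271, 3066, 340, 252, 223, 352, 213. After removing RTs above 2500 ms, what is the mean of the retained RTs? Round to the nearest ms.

Excluded: 3066
Retained (n=12): Σ = 3199
Mean = 3199/12 = 266.5833

267 ms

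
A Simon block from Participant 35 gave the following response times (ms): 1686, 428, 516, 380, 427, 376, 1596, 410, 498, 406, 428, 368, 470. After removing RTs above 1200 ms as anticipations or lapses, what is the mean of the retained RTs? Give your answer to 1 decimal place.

Excluded: 1596, 1686
Retained (n=11): Σ = 4707
Mean = 4707/11 = 427.9091

427.9 ms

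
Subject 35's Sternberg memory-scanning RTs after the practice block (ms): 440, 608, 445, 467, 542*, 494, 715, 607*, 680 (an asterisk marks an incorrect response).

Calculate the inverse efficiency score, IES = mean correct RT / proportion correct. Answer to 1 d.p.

707.0 ms

Correct trials (n=7): 440, 608, 445, 467, 494, 715, 680
Mean correct RT = 3849/7 = 549.8571 ms
Proportion correct = 7/9
IES = 549.8571 / (7/9) = 706.959 ms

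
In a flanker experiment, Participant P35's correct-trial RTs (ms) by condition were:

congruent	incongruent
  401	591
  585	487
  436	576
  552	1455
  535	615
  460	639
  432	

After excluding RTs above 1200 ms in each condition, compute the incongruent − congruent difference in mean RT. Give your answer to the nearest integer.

96 ms

incongruent: exclude 1455
M(congruent) = 3401/7 = 485.857
M(incongruent) = 2908/5 = 581.600
Difference = 581.600 − 485.857 = 95.743 ms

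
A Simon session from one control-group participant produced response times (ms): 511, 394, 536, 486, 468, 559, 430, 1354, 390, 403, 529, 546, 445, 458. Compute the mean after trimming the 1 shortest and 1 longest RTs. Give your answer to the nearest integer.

480 ms

Sorted: 390, 394, 403, 430, 445, 458, 468, 486, 511, 529, 536, 546, 559, 1354
Drop lowest 1 (390) and highest 1 (1354)
Remaining (n=12): Σ = 5765, mean = 5765/12 = 480.417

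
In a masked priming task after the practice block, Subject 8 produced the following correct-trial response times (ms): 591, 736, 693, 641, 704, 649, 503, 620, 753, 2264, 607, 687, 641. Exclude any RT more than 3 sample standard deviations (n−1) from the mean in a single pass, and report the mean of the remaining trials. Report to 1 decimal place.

652.1 ms

n = 13, ΣRT = 10089, M = 776.077
Σ(x−M)² = 2450496.92; s = √(2450496.92/12) = 451.894
Cutoffs: 776.077 ± 3·451.894 → [-579.6, 2131.8]
Outside: 2264 → excluded.
Retained (n=12): Σ = 7825, mean = 7825/12 = 652.083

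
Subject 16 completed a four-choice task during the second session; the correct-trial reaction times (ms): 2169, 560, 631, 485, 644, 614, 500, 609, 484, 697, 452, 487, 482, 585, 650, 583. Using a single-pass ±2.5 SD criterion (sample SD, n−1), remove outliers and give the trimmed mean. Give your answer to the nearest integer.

564 ms

n = 16, ΣRT = 10632, M = 664.500
Σ(x−M)² = 2497672.00; s = √(2497672.00/15) = 408.058
Cutoffs: 664.500 ± 2.5·408.058 → [-355.6, 1684.6]
Outside: 2169 → excluded.
Retained (n=15): Σ = 8463, mean = 8463/15 = 564.200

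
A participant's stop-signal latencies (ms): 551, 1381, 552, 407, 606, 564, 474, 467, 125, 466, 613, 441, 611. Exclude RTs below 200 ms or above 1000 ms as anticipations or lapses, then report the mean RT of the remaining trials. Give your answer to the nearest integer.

Excluded: 125, 1381
Retained (n=11): Σ = 5752
Mean = 5752/11 = 522.9091

523 ms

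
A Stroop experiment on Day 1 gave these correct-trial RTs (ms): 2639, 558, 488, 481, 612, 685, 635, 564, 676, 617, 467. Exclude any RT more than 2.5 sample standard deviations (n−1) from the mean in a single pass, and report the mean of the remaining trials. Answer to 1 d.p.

578.3 ms

n = 11, ΣRT = 8422, M = 765.636
Σ(x−M)² = 3917844.55; s = √(3917844.55/10) = 625.927
Cutoffs: 765.636 ± 2.5·625.927 → [-799.2, 2330.5]
Outside: 2639 → excluded.
Retained (n=10): Σ = 5783, mean = 5783/10 = 578.300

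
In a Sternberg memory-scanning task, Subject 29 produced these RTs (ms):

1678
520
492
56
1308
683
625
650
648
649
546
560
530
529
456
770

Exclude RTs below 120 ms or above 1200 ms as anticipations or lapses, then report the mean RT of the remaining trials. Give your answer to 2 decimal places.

589.08 ms

Excluded: 56, 1308, 1678
Retained (n=13): Σ = 7658
Mean = 7658/13 = 589.0769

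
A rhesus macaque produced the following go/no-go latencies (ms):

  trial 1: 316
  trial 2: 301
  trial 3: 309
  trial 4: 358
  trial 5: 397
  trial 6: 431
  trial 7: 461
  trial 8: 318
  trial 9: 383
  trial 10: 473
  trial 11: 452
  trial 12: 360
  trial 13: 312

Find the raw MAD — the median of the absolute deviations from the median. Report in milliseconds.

48 ms

Sorted: 301, 309, 312, 316, 318, 358, 360, 383, 397, 431, 452, 461, 473 → median = 360
|x − 360|: 44, 59, 51, 2, 37, 71, 101, 42, 23, 113, 92, 0, 48
Sorted deviations: 0, 2, 23, 37, 42, 44, 48, 51, 59, 71, 92, 101, 113 → MAD = 48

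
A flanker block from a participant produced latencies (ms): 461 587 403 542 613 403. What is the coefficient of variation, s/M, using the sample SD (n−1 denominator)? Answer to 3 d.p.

0.184

n = 6, Σ = 3009, M = 501.5000
Σ(x−M)² = 42427.500; s = √(42427.500/5) = 92.1168
CV = 92.1168 / 501.5000 = 0.18368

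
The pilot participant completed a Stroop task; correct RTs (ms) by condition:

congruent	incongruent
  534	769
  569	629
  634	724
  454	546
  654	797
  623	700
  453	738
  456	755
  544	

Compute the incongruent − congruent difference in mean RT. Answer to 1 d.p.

M(congruent) = 4921/9 = 546.778
M(incongruent) = 5658/8 = 707.250
Difference = 707.250 − 546.778 = 160.472 ms

160.5 ms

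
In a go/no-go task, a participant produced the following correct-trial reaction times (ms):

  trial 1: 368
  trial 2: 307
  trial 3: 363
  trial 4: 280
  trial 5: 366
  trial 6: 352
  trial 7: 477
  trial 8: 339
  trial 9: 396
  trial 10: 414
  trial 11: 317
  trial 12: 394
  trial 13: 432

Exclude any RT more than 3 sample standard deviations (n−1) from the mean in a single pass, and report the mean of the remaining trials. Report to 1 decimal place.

369.6 ms

n = 13, ΣRT = 4805, M = 369.615
Σ(x−M)² = 34711.08; s = √(34711.08/12) = 53.783
Cutoffs: 369.615 ± 3·53.783 → [208.3, 531.0]
No RTs fall outside the cutoffs; all 13 retained. Mean = 4805/13 = 369.615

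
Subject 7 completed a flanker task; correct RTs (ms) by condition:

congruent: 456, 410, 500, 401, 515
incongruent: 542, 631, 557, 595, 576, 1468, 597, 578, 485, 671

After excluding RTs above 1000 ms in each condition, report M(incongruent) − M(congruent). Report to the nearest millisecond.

125 ms

incongruent: exclude 1468
M(congruent) = 2282/5 = 456.400
M(incongruent) = 5232/9 = 581.333
Difference = 581.333 − 456.400 = 124.933 ms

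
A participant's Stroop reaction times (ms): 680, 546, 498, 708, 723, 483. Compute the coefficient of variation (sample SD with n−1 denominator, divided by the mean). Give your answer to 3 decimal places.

0.181

n = 6, Σ = 3638, M = 606.3333
Σ(x−M)² = 59961.333; s = √(59961.333/5) = 109.5092
CV = 109.5092 / 606.3333 = 0.18061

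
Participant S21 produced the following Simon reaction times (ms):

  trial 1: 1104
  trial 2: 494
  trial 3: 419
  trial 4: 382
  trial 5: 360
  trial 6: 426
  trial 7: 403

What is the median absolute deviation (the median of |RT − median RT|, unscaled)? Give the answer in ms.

37 ms

Sorted: 360, 382, 403, 419, 426, 494, 1104 → median = 419
|x − 419|: 685, 75, 0, 37, 59, 7, 16
Sorted deviations: 0, 7, 16, 37, 59, 75, 685 → MAD = 37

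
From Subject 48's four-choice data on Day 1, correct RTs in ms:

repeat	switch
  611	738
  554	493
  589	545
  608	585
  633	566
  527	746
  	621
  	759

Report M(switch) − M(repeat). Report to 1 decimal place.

M(repeat) = 3522/6 = 587.000
M(switch) = 5053/8 = 631.625
Difference = 631.625 − 587.000 = 44.625 ms

44.6 ms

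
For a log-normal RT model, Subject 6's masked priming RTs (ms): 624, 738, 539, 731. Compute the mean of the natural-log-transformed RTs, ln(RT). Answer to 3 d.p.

ln(RT): 6.4362, 6.6039, 6.2897, 6.5944
Σ ln(RT) = 25.9242
Mean = 25.9242/4 = 6.48106

6.481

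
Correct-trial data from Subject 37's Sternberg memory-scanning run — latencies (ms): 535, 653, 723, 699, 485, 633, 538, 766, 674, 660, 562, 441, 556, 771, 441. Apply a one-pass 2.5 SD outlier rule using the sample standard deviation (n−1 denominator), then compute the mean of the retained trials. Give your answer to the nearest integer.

n = 15, ΣRT = 9137, M = 609.133
Σ(x−M)² = 168685.73; s = √(168685.73/14) = 109.768
Cutoffs: 609.133 ± 2.5·109.768 → [334.7, 883.6]
No RTs fall outside the cutoffs; all 15 retained. Mean = 9137/15 = 609.133

609 ms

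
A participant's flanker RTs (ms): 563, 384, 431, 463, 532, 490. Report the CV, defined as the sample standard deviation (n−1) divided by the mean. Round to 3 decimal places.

0.138

n = 6, Σ = 2863, M = 477.1667
Σ(x−M)² = 21550.833; s = √(21550.833/5) = 65.6519
CV = 65.6519 / 477.1667 = 0.13759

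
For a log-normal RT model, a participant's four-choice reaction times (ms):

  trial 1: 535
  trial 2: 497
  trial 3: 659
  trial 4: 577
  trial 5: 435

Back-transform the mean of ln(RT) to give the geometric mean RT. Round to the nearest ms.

ln(RT): 6.2823, 6.2086, 6.4907, 6.3578, 6.0753
Mean ln(RT) = 31.4148/5 = 6.28295
Geometric mean = exp(6.28295) = 535.37 ms

535 ms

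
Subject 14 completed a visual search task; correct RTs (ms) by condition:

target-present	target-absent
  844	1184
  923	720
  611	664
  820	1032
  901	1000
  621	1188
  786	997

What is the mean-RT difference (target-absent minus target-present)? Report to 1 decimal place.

182.7 ms

M(target-present) = 5506/7 = 786.571
M(target-absent) = 6785/7 = 969.286
Difference = 969.286 − 786.571 = 182.714 ms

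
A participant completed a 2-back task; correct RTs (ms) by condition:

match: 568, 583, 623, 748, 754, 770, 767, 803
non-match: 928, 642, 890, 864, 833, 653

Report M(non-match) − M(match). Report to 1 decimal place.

M(match) = 5616/8 = 702.000
M(non-match) = 4810/6 = 801.667
Difference = 801.667 − 702.000 = 99.667 ms

99.7 ms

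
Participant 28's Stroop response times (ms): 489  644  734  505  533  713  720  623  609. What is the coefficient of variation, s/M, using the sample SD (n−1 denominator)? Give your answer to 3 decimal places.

n = 9, Σ = 5570, M = 618.8889
Σ(x−M)² = 70294.889; s = √(70294.889/8) = 93.7383
CV = 93.7383 / 618.8889 = 0.15146

0.151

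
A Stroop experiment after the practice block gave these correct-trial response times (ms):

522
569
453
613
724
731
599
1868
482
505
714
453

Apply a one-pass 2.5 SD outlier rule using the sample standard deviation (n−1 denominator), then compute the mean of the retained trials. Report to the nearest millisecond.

579 ms

n = 12, ΣRT = 8233, M = 686.083
Σ(x−M)² = 1637814.92; s = √(1637814.92/11) = 385.866
Cutoffs: 686.083 ± 2.5·385.866 → [-278.6, 1650.7]
Outside: 1868 → excluded.
Retained (n=11): Σ = 6365, mean = 6365/11 = 578.636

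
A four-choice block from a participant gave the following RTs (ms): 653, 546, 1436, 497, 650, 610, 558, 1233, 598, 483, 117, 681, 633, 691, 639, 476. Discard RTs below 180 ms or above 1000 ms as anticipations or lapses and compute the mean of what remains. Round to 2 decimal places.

593.46 ms

Excluded: 117, 1233, 1436
Retained (n=13): Σ = 7715
Mean = 7715/13 = 593.4615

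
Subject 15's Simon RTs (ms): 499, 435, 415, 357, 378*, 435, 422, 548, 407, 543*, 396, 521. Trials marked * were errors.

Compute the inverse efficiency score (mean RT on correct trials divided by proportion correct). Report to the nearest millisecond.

Correct trials (n=10): 499, 435, 415, 357, 435, 422, 548, 407, 396, 521
Mean correct RT = 4435/10 = 443.5000 ms
Proportion correct = 10/12
IES = 443.5000 / (10/12) = 532.200 ms

532 ms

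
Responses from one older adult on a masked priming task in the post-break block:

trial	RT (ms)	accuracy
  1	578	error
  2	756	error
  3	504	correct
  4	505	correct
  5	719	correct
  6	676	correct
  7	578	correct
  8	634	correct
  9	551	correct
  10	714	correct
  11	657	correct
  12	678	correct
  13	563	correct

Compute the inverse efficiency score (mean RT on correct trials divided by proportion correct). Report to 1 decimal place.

728.3 ms

Correct trials (n=11): 504, 505, 719, 676, 578, 634, 551, 714, 657, 678, 563
Mean correct RT = 6779/11 = 616.2727 ms
Proportion correct = 11/13
IES = 616.2727 / (11/13) = 728.322 ms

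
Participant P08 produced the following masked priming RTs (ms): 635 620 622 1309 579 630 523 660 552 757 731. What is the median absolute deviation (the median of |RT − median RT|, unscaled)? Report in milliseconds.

51 ms

Sorted: 523, 552, 579, 620, 622, 630, 635, 660, 731, 757, 1309 → median = 630
|x − 630|: 5, 10, 8, 679, 51, 0, 107, 30, 78, 127, 101
Sorted deviations: 0, 5, 8, 10, 30, 51, 78, 101, 107, 127, 679 → MAD = 51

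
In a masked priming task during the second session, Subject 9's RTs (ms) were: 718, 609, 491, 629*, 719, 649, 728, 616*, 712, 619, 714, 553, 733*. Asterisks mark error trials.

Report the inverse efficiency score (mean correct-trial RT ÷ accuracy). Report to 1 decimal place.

Correct trials (n=10): 718, 609, 491, 719, 649, 728, 712, 619, 714, 553
Mean correct RT = 6512/10 = 651.2000 ms
Proportion correct = 10/13
IES = 651.2000 / (10/13) = 846.560 ms

846.6 ms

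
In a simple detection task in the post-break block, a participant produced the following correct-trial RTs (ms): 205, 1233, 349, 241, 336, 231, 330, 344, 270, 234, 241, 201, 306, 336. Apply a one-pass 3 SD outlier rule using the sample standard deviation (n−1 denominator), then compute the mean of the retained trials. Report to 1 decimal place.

278.8 ms

n = 14, ΣRT = 4857, M = 346.929
Σ(x−M)² = 883326.93; s = √(883326.93/13) = 260.669
Cutoffs: 346.929 ± 3·260.669 → [-435.1, 1128.9]
Outside: 1233 → excluded.
Retained (n=13): Σ = 3624, mean = 3624/13 = 278.769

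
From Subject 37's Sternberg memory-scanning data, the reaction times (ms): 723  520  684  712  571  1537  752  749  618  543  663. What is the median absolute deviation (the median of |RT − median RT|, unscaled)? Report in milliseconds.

Sorted: 520, 543, 571, 618, 663, 684, 712, 723, 749, 752, 1537 → median = 684
|x − 684|: 39, 164, 0, 28, 113, 853, 68, 65, 66, 141, 21
Sorted deviations: 0, 21, 28, 39, 65, 66, 68, 113, 141, 164, 853 → MAD = 66

66 ms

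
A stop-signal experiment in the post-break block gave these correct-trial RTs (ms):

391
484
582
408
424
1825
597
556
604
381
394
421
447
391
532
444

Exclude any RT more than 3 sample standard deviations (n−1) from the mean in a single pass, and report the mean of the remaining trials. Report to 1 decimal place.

470.4 ms

n = 16, ΣRT = 8881, M = 555.062
Σ(x−M)² = 1814064.94; s = √(1814064.94/15) = 347.761
Cutoffs: 555.062 ± 3·347.761 → [-488.2, 1598.3]
Outside: 1825 → excluded.
Retained (n=15): Σ = 7056, mean = 7056/15 = 470.400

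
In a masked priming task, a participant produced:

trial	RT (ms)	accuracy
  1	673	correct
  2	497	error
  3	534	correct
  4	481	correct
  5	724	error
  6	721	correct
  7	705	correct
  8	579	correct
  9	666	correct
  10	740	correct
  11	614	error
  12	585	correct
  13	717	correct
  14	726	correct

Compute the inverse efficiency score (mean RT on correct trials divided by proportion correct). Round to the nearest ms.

825 ms

Correct trials (n=11): 673, 534, 481, 721, 705, 579, 666, 740, 585, 717, 726
Mean correct RT = 7127/11 = 647.9091 ms
Proportion correct = 11/14
IES = 647.9091 / (11/14) = 824.612 ms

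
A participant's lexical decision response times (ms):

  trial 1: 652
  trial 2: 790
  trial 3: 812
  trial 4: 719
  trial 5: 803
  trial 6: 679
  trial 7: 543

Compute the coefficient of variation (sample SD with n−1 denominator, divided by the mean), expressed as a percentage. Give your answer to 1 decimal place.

13.7%

n = 7, Σ = 4998, M = 714.0000
Σ(x−M)² = 57636.000; s = √(57636.000/6) = 98.0102
CV = 98.0102 / 714.0000 = 0.13727 = 13.727%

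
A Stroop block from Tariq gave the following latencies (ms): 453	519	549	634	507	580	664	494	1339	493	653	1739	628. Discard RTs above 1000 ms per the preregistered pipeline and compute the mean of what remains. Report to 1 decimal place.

561.3 ms

Excluded: 1339, 1739
Retained (n=11): Σ = 6174
Mean = 6174/11 = 561.2727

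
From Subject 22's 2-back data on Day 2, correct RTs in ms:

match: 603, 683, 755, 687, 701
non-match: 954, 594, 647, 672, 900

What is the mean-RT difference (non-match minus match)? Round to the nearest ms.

68 ms

M(match) = 3429/5 = 685.800
M(non-match) = 3767/5 = 753.400
Difference = 753.400 − 685.800 = 67.600 ms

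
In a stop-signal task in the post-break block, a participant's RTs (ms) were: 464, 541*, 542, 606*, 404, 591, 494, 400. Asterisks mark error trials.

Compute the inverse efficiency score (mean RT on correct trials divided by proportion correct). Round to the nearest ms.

Correct trials (n=6): 464, 542, 404, 591, 494, 400
Mean correct RT = 2895/6 = 482.5000 ms
Proportion correct = 6/8
IES = 482.5000 / (6/8) = 643.333 ms

643 ms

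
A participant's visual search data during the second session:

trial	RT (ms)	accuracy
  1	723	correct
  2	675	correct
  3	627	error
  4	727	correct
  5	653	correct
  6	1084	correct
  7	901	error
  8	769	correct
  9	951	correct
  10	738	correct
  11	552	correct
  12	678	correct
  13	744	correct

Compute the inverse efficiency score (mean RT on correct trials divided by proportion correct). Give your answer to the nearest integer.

Correct trials (n=11): 723, 675, 727, 653, 1084, 769, 951, 738, 552, 678, 744
Mean correct RT = 8294/11 = 754.0000 ms
Proportion correct = 11/13
IES = 754.0000 / (11/13) = 891.091 ms

891 ms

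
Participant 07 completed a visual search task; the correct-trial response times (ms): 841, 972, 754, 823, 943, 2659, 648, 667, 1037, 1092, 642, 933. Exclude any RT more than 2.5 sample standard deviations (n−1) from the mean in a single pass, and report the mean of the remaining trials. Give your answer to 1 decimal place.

850.2 ms

n = 12, ΣRT = 12011, M = 1000.917
Σ(x−M)² = 3250708.92; s = √(3250708.92/11) = 543.617
Cutoffs: 1000.917 ± 2.5·543.617 → [-358.1, 2360.0]
Outside: 2659 → excluded.
Retained (n=11): Σ = 9352, mean = 9352/11 = 850.182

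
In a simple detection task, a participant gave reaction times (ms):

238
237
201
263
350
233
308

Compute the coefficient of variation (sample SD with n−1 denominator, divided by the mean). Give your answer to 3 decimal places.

0.195

n = 7, Σ = 1830, M = 261.4286
Σ(x−M)² = 15621.714; s = √(15621.714/6) = 51.0257
CV = 51.0257 / 261.4286 = 0.19518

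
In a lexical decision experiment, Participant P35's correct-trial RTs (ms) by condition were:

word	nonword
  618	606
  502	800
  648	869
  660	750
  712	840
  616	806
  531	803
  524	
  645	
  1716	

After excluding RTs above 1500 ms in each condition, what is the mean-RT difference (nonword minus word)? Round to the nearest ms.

176 ms

word: exclude 1716
M(word) = 5456/9 = 606.222
M(nonword) = 5474/7 = 782.000
Difference = 782.000 − 606.222 = 175.778 ms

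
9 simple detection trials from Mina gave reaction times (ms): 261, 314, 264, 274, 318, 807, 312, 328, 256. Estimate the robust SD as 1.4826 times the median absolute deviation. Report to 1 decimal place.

Sorted: 256, 261, 264, 274, 312, 314, 318, 328, 807 → median = 312
|x − 312| sorted: 0, 2, 6, 16, 38, 48, 51, 56, 495 → MAD = 38
Robust SD ≈ 1.4826 × 38 = 56.339

56.3 ms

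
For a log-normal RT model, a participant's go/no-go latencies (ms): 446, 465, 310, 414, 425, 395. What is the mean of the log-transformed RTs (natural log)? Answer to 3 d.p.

ln(RT): 6.1003, 6.1420, 5.7366, 6.0259, 6.0521, 5.9789
Σ ln(RT) = 36.0358
Mean = 36.0358/6 = 6.00596

6.006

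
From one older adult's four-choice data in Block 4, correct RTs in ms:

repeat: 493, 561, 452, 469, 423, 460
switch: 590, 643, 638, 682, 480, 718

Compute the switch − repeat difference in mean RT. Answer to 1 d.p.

148.8 ms

M(repeat) = 2858/6 = 476.333
M(switch) = 3751/6 = 625.167
Difference = 625.167 − 476.333 = 148.833 ms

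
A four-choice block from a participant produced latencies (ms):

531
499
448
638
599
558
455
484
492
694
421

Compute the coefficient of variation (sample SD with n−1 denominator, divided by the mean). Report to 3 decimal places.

0.161

n = 11, Σ = 5819, M = 529.0000
Σ(x−M)² = 72846.000; s = √(72846.000/10) = 85.3499
CV = 85.3499 / 529.0000 = 0.16134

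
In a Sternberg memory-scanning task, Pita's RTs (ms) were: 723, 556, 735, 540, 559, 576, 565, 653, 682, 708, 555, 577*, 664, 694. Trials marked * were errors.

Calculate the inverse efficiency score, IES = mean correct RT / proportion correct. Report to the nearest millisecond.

Correct trials (n=13): 723, 556, 735, 540, 559, 576, 565, 653, 682, 708, 555, 664, 694
Mean correct RT = 8210/13 = 631.5385 ms
Proportion correct = 13/14
IES = 631.5385 / (13/14) = 680.118 ms

680 ms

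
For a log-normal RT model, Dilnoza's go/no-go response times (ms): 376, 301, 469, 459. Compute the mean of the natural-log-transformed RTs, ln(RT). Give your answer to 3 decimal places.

ln(RT): 5.9296, 5.7071, 6.1506, 6.1291
Σ ln(RT) = 23.9164
Mean = 23.9164/4 = 5.97909

5.979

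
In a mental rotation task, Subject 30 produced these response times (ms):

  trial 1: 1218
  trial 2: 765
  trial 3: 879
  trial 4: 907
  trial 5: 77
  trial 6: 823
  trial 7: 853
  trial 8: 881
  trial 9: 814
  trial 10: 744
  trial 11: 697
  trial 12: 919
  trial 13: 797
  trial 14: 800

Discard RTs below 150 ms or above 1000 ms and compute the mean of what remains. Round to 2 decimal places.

823.25 ms

Excluded: 77, 1218
Retained (n=12): Σ = 9879
Mean = 9879/12 = 823.2500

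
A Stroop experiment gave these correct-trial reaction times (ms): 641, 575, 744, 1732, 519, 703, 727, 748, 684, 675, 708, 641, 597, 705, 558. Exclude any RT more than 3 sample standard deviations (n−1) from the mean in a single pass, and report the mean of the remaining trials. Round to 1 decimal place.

658.9 ms

n = 15, ΣRT = 10957, M = 730.467
Σ(x−M)² = 1143169.73; s = √(1143169.73/14) = 285.753
Cutoffs: 730.467 ± 3·285.753 → [-126.8, 1587.7]
Outside: 1732 → excluded.
Retained (n=14): Σ = 9225, mean = 9225/14 = 658.929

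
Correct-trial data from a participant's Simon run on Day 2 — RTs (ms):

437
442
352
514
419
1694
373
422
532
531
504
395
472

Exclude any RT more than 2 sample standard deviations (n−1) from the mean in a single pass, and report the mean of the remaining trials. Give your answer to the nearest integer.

n = 13, ΣRT = 7087, M = 545.154
Σ(x−M)² = 1471147.69; s = √(1471147.69/12) = 350.137
Cutoffs: 545.154 ± 2·350.137 → [-155.1, 1245.4]
Outside: 1694 → excluded.
Retained (n=12): Σ = 5393, mean = 5393/12 = 449.417

449 ms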